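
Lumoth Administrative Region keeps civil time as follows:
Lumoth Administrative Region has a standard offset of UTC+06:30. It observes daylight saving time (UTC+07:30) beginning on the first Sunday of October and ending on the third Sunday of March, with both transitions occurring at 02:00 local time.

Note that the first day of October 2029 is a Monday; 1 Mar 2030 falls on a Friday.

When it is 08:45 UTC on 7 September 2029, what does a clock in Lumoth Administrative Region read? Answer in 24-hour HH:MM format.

1 October 2029 is a Monday, so the first Sunday is October 7.
1 March 2030 is a Friday, so the first Sunday is March 3 and the third is March 17.
At the standard offset (UTC+06:30), 08:45 UTC + 6h30m = 15:15 Lumoth Administrative Region standard time.
The standard-time date in Lumoth Administrative Region, 7 September 2029, does not fall between 7 October 2029 and 17 March 2030, so daylight saving is not in effect and Lumoth Administrative Region is at UTC+06:30.
08:45 UTC + 6h30m = 15:15 local.

15:15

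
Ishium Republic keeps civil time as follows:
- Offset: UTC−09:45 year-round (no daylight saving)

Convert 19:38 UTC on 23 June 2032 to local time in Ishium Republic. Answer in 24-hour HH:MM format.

09:53

Ishium Republic stays on UTC−09:45 all year.
19:38 UTC − 9h45m = 09:53 local.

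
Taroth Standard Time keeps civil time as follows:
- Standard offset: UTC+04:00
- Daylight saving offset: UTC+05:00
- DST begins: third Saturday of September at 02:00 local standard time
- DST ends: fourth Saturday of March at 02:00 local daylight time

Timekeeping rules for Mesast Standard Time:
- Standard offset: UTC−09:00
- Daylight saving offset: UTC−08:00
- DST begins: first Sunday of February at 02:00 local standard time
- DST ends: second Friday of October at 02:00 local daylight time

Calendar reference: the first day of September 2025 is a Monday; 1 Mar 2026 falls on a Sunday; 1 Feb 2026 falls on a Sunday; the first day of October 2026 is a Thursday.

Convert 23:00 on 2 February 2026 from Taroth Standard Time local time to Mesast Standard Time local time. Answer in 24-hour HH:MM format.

10:00

1 September 2025 is a Monday, so the first Saturday is September 6 and the third is September 20.
1 March 2026 is a Sunday, so the first Saturday is March 7 and the fourth is March 28.
Daylight saving runs 20 September 2025 – 28 March 2026; 2 February 2026 is inside that window, so Taroth Standard Time is at UTC+05:00.
23:00 Taroth Standard Time − 5h = 18:00 UTC.
1 February 2026 is a Sunday, so the first Sunday is February 1.
1 October 2026 is a Thursday, so the first Friday is October 2 and the second is October 9.
At the standard offset (UTC−09:00), 18:00 UTC − 9h = 09:00 Mesast Standard Time standard time.
The standard-time date in Mesast Standard Time, 2 February 2026, falls between 1 February and 9 October, so daylight saving is in effect and Mesast Standard Time is at UTC−08:00.
18:00 UTC − 8h = 10:00 Mesast Standard Time.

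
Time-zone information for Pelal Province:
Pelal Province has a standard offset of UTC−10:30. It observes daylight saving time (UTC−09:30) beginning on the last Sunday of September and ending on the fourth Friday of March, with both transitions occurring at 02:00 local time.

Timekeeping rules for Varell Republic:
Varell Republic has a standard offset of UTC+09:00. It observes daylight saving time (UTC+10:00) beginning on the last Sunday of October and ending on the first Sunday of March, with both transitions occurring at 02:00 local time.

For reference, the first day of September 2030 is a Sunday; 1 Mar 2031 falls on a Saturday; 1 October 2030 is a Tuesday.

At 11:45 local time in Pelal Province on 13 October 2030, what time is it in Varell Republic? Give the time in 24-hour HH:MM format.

06:15

1 September 2030 is a Sunday, so Sundays fall on 1, 8, 15, 22, 29; the last is September 29.
1 March 2031 is a Saturday, so the first Friday is March 7 and the fourth is March 28.
13 October 2030 lies within the daylight-saving period (29 September 2030 – 28 March 2031), so Pelal Province is on daylight time, UTC−09:30.
11:45 Pelal Province + 9h30m = 21:15 UTC.
1 October 2030 is a Tuesday, so Sundays fall on 6, 13, 20, 27; the last is October 27.
1 March 2031 is a Saturday, so the first Sunday is March 2.
At the standard offset (UTC+09:00), 21:15 UTC + 9h = 06:15 Varell Republic standard time (rolling into the next day, 14 October 2030).
Daylight saving runs 27 October 2030 – 2 March 2031; the standard-time date in Varell Republic, 14 October 2030, is outside that window, so Varell Republic is on standard time at UTC+09:00.
21:15 UTC + 9h = 06:15 Varell Republic (rolling into the next day, 14 October 2030).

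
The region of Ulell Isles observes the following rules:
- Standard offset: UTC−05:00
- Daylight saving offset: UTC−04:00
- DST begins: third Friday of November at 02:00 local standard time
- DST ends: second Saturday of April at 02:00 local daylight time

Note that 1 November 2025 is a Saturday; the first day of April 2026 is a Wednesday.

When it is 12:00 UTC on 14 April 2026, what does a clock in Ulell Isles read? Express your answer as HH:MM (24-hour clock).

07:00

1 November 2025 is a Saturday, so the first Friday is November 7 and the third is November 21.
1 April 2026 is a Wednesday, so the first Saturday is April 4 and the second is April 11.
At the standard offset (UTC−05:00), 12:00 UTC − 5h = 07:00 Ulell Isles standard time.
The standard-time date in Ulell Isles, 14 April 2026, does not fall between 21 November 2025 and 11 April 2026, so daylight saving is not in effect and Ulell Isles is at UTC−05:00.
12:00 UTC − 5h = 07:00 local.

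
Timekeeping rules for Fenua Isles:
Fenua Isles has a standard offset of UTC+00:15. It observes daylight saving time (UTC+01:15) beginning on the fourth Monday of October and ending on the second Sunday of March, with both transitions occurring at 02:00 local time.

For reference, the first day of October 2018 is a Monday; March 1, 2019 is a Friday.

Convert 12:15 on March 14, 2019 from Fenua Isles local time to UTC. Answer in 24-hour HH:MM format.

1 October 2018 is a Monday, so the first Monday is October 1 and the fourth is October 22.
1 March 2019 is a Friday, so the first Sunday is March 3 and the second is March 10.
March 14, 2019 is outside the daylight-saving period (22 October 2018 – 10 March 2019), so Fenua Isles is on standard time, UTC+00:15.
12:15 local − 0h15m = 12:00 UTC.

12:00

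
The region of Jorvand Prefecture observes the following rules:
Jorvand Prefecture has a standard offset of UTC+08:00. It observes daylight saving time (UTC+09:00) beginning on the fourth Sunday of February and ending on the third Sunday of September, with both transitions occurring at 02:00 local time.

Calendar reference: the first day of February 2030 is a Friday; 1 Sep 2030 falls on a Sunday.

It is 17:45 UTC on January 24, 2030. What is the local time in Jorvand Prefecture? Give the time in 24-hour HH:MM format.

1 February 2030 is a Friday, so the first Sunday is February 3 and the fourth is February 24.
1 September 2030 is a Sunday, so the first Sunday is September 1 and the third is September 15.
At the standard offset (UTC+08:00), 17:45 UTC + 8h = 01:45 Jorvand Prefecture standard time (rolling into the next day, 25 January 2030).
Daylight saving runs 24 February – 15 September; the standard-time date in Jorvand Prefecture, January 25, 2030, is outside that window, so Jorvand Prefecture is on standard time at UTC+08:00.
17:45 UTC + 8h = 01:45 local (rolling into the next day, 25 January 2030).

01:45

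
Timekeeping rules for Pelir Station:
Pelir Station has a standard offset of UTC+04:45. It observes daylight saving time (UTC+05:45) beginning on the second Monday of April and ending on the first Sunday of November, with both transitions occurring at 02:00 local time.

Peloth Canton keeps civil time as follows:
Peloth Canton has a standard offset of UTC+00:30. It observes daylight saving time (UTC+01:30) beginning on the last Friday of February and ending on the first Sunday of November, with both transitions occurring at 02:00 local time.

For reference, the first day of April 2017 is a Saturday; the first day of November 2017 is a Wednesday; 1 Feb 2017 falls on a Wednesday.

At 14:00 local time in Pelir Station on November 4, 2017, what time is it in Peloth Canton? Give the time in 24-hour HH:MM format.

1 April 2017 is a Saturday, so the first Monday is April 3 and the second is April 10.
1 November 2017 is a Wednesday, so the first Sunday is November 5.
Daylight saving runs 10 April – 5 November; November 4, 2017 is inside that window, so Pelir Station is at UTC+05:45.
14:00 Pelir Station − 5h45m = 08:15 UTC.
1 February 2017 is a Wednesday, so Fridays fall on 3, 10, 17, 24; the last is February 24.
1 November 2017 is a Wednesday, so the first Sunday is November 5.
At the standard offset (UTC+00:30), 08:15 UTC + 0h30m = 08:45 Peloth Canton standard time.
Daylight saving runs 24 February – 5 November; the standard-time date in Peloth Canton, November 4, 2017, is inside that window, so Peloth Canton is at UTC+01:30.
08:15 UTC + 1h30m = 09:45 Peloth Canton.

09:45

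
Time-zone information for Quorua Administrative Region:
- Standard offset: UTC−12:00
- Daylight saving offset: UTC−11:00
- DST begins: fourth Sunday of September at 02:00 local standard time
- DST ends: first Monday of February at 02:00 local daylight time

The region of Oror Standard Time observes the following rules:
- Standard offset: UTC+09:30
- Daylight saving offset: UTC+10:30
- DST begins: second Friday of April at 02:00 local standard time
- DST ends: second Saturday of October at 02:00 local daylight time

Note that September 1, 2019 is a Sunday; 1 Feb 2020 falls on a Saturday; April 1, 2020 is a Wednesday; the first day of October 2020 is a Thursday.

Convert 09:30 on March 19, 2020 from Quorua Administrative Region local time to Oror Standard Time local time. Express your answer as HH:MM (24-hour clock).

07:00

1 September 2019 is a Sunday, so the first Sunday is September 1 and the fourth is September 22.
1 February 2020 is a Saturday, so the first Monday is February 3.
March 19, 2020 does not fall between 22 September 2019 and 3 February 2020, so daylight saving is not in effect and Quorua Administrative Region is at UTC−12:00.
09:30 Quorua Administrative Region + 12h = 21:30 UTC.
1 April 2020 is a Wednesday, so the first Friday is April 3 and the second is April 10.
1 October 2020 is a Thursday, so the first Saturday is October 3 and the second is October 10.
At the standard offset (UTC+09:30), 21:30 UTC + 9h30m = 07:00 Oror Standard Time standard time (rolling into the next day, 20 March 2020).
The standard-time date in Oror Standard Time, March 20, 2020, does not fall between 10 April and 10 October, so daylight saving is not in effect and Oror Standard Time is at UTC+09:30.
21:30 UTC + 9h30m = 07:00 Oror Standard Time (rolling into the next day, 20 March 2020).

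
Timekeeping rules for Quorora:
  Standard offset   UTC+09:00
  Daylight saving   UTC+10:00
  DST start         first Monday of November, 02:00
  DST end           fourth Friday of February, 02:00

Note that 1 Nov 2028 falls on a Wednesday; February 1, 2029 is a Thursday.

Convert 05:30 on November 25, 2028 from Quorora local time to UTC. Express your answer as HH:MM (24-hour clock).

1 November 2028 is a Wednesday, so the first Monday is November 6.
1 February 2029 is a Thursday, so the first Friday is February 2 and the fourth is February 23.
November 25, 2028 falls between 6 November 2028 and 23 February 2029, so daylight saving is in effect and Quorora is at UTC+10:00.
05:30 local − 10h = 19:30 UTC (rolling into the previous day, 24 November 2028).

19:30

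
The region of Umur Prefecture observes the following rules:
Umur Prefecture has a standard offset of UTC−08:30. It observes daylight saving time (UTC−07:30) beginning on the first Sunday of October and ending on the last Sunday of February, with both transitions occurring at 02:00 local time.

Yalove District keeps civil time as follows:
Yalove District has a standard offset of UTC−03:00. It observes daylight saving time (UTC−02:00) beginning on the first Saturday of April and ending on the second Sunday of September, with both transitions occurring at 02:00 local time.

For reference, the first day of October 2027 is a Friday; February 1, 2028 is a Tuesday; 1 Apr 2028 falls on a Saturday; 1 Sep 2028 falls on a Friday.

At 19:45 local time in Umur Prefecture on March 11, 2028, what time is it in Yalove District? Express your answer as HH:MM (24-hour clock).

01:15

1 October 2027 is a Friday, so the first Sunday is October 3.
1 February 2028 is a Tuesday, so Sundays fall on 6, 13, 20, 27; the last is February 27.
March 11, 2028 does not fall between 3 October 2027 and 27 February 2028, so daylight saving is not in effect and Umur Prefecture is at UTC−08:30.
19:45 Umur Prefecture + 8h30m = 04:15 UTC (rolling into the next day, 12 March 2028).
1 April 2028 is a Saturday, so the first Saturday is April 1.
1 September 2028 is a Friday, so the first Sunday is September 3 and the second is September 10.
At the standard offset (UTC−03:00), 04:15 UTC − 3h = 01:15 Yalove District standard time.
The standard-time date in Yalove District, March 12, 2028, is outside the daylight-saving period (1 April – 10 September), so Yalove District is on standard time, UTC−03:00.
04:15 UTC − 3h = 01:15 Yalove District.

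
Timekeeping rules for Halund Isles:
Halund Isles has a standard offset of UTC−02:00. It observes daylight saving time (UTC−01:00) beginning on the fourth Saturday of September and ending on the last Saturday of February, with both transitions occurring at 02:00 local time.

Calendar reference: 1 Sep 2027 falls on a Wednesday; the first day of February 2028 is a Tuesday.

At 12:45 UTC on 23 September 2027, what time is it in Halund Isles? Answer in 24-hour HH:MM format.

10:45

1 September 2027 is a Wednesday, so the first Saturday is September 4 and the fourth is September 25.
1 February 2028 is a Tuesday, so Saturdays fall on 5, 12, 19, 26; the last is February 26.
At the standard offset (UTC−02:00), 12:45 UTC − 2h = 10:45 Halund Isles standard time.
The standard-time date in Halund Isles, 23 September 2027, does not fall between 25 September 2027 and 26 February 2028, so daylight saving is not in effect and Halund Isles is at UTC−02:00.
12:45 UTC − 2h = 10:45 local.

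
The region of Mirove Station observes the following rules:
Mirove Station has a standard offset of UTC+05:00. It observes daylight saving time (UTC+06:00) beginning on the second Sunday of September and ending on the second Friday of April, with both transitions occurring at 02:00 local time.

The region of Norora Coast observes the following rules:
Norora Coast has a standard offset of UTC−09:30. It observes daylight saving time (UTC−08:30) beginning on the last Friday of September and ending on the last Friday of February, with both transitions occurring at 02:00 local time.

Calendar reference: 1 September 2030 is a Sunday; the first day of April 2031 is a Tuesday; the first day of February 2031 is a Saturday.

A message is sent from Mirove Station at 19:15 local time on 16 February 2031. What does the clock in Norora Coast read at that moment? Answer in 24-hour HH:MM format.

1 September 2030 is a Sunday, so the first Sunday is September 1 and the second is September 8.
1 April 2031 is a Tuesday, so the first Friday is April 4 and the second is April 11.
16 February 2031 falls between 8 September 2030 and 11 April 2031, so daylight saving is in effect and Mirove Station is at UTC+06:00.
19:15 Mirove Station − 6h = 13:15 UTC.
1 September 2030 is a Sunday, so Fridays fall on 6, 13, 20, 27; the last is September 27.
1 February 2031 is a Saturday, so Fridays fall on 7, 14, 21, 28; the last is February 28.
At the standard offset (UTC−09:30), 13:15 UTC − 9h30m = 03:45 Norora Coast standard time.
Daylight saving runs 27 September 2030 – 28 February 2031; the standard-time date in Norora Coast, 16 February 2031, is inside that window, so Norora Coast is at UTC−08:30.
13:15 UTC − 8h30m = 04:45 Norora Coast.

04:45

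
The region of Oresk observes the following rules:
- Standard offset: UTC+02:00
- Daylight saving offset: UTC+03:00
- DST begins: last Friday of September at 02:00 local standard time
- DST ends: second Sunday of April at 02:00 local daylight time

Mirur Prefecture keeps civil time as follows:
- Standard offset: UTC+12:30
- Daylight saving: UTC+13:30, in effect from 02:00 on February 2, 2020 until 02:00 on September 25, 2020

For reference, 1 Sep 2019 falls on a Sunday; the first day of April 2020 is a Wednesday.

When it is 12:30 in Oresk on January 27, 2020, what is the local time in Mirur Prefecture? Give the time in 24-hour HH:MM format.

22:00

1 September 2019 is a Sunday, so Fridays fall on 6, 13, 20, 27; the last is September 27.
1 April 2020 is a Wednesday, so the first Sunday is April 5 and the second is April 12.
January 27, 2020 falls between 27 September 2019 and 12 April 2020, so daylight saving is in effect and Oresk is at UTC+03:00.
12:30 Oresk − 3h = 09:30 UTC.
At the standard offset (UTC+12:30), 09:30 UTC + 12h30m = 22:00 Mirur Prefecture standard time.
The standard-time date in Mirur Prefecture, January 27, 2020, does not fall between 2 February and 25 September, so daylight saving is not in effect and Mirur Prefecture is at UTC+12:30.
09:30 UTC + 12h30m = 22:00 Mirur Prefecture.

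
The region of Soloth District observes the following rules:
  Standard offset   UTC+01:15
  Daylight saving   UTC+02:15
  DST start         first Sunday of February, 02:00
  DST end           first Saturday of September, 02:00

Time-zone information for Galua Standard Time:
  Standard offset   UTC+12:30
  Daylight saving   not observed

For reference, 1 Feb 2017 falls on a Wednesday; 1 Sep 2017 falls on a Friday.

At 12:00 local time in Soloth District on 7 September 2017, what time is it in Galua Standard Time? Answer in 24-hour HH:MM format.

1 February 2017 is a Wednesday, so the first Sunday is February 5.
1 September 2017 is a Friday, so the first Saturday is September 2.
Daylight saving runs 5 February – 2 September; 7 September 2017 is outside that window, so Soloth District is on standard time at UTC+01:15.
12:00 Soloth District − 1h15m = 10:45 UTC.
Galua Standard Time stays on UTC+12:30 all year.
10:45 UTC + 12h30m = 23:15 Galua Standard Time.

23:15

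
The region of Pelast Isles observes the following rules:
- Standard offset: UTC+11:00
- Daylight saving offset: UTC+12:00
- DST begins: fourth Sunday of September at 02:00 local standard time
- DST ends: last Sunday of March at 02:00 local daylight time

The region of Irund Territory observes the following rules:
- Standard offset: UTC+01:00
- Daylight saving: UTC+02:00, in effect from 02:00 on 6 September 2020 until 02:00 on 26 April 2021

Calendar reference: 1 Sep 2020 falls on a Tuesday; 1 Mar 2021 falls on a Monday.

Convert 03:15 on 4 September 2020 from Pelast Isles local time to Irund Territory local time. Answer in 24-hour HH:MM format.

17:15

1 September 2020 is a Tuesday, so the first Sunday is September 6 and the fourth is September 27.
1 March 2021 is a Monday, so Sundays fall on 7, 14, 21, 28; the last is March 28.
Daylight saving runs 27 September 2020 – 28 March 2021; 4 September 2020 is outside that window, so Pelast Isles is on standard time at UTC+11:00.
03:15 Pelast Isles − 11h = 16:15 UTC (rolling into the previous day, 3 September 2020).
At the standard offset (UTC+01:00), 16:15 UTC + 1h = 17:15 Irund Territory standard time.
The standard-time date in Irund Territory, 3 September 2020, does not fall between 6 September 2020 and 26 April 2021, so daylight saving is not in effect and Irund Territory is at UTC+01:00.
16:15 UTC + 1h = 17:15 Irund Territory.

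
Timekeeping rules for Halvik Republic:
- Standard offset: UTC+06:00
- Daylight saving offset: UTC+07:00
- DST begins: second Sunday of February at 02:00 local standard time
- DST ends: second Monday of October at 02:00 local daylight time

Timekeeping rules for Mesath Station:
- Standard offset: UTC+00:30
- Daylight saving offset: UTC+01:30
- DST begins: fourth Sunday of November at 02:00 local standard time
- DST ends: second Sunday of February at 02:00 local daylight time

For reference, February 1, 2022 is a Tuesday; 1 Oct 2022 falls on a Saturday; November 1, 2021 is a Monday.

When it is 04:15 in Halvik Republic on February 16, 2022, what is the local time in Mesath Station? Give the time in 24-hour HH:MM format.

1 February 2022 is a Tuesday, so the first Sunday is February 6 and the second is February 13.
1 October 2022 is a Saturday, so the first Monday is October 3 and the second is October 10.
February 16, 2022 falls between 13 February and 10 October, so daylight saving is in effect and Halvik Republic is at UTC+07:00.
04:15 Halvik Republic − 7h = 21:15 UTC (rolling into the previous day, 15 February 2022).
1 November 2021 is a Monday, so the first Sunday is November 7 and the fourth is November 28.
1 February 2022 is a Tuesday, so the first Sunday is February 6 and the second is February 13.
At the standard offset (UTC+00:30), 21:15 UTC + 0h30m = 21:45 Mesath Station standard time.
The standard-time date in Mesath Station, February 15, 2022, does not fall between 28 November 2021 and 13 February 2022, so daylight saving is not in effect and Mesath Station is at UTC+00:30.
21:15 UTC + 0h30m = 21:45 Mesath Station.

21:45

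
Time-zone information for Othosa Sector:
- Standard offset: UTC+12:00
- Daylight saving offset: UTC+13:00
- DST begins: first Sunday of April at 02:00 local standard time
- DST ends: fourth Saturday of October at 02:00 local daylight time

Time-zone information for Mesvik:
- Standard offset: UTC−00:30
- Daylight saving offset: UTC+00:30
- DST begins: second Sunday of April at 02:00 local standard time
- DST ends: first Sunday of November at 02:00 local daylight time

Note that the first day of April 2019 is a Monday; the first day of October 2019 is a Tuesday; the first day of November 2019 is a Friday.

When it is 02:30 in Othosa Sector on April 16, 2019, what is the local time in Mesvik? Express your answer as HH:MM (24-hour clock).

1 April 2019 is a Monday, so the first Sunday is April 7.
1 October 2019 is a Tuesday, so the first Saturday is October 5 and the fourth is October 26.
April 16, 2019 lies within the daylight-saving period (7 April – 26 October), so Othosa Sector is on daylight time, UTC+13:00.
02:30 Othosa Sector − 13h = 13:30 UTC (rolling into the previous day, 15 April 2019).
1 April 2019 is a Monday, so the first Sunday is April 7 and the second is April 14.
1 November 2019 is a Friday, so the first Sunday is November 3.
At the standard offset (UTC−00:30), 13:30 UTC − 0h30m = 13:00 Mesvik standard time.
The standard-time date in Mesvik, April 15, 2019, falls between 14 April and 3 November, so daylight saving is in effect and Mesvik is at UTC+00:30.
13:30 UTC + 0h30m = 14:00 Mesvik.

14:00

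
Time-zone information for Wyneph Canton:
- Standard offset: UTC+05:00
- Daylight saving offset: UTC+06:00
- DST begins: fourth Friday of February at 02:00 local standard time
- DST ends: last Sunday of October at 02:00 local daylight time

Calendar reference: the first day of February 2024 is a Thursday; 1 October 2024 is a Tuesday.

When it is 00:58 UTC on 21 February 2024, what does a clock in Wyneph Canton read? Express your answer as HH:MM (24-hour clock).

1 February 2024 is a Thursday, so the first Friday is February 2 and the fourth is February 23.
1 October 2024 is a Tuesday, so Sundays fall on 6, 13, 20, 27; the last is October 27.
At the standard offset (UTC+05:00), 00:58 UTC + 5h = 05:58 Wyneph Canton standard time.
The standard-time date in Wyneph Canton, 21 February 2024, is outside the daylight-saving period (23 February – 27 October), so Wyneph Canton is on standard time, UTC+05:00.
00:58 UTC + 5h = 05:58 local.

05:58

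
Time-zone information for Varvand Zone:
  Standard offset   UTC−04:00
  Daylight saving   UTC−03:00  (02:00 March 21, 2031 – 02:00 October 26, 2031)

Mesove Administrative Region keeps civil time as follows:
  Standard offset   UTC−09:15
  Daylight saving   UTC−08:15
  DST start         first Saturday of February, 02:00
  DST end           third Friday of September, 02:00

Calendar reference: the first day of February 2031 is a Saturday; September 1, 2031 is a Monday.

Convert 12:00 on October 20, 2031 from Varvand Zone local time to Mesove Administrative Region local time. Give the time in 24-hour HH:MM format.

Daylight saving runs 21 March – 26 October; October 20, 2031 is inside that window, so Varvand Zone is at UTC−03:00.
12:00 Varvand Zone + 3h = 15:00 UTC.
1 February 2031 is a Saturday, so the first Saturday is February 1.
1 September 2031 is a Monday, so the first Friday is September 5 and the third is September 19.
At the standard offset (UTC−09:15), 15:00 UTC − 9h15m = 05:45 Mesove Administrative Region standard time.
Daylight saving runs 1 February – 19 September; the standard-time date in Mesove Administrative Region, October 20, 2031, is outside that window, so Mesove Administrative Region is on standard time at UTC−09:15.
15:00 UTC − 9h15m = 05:45 Mesove Administrative Region.

05:45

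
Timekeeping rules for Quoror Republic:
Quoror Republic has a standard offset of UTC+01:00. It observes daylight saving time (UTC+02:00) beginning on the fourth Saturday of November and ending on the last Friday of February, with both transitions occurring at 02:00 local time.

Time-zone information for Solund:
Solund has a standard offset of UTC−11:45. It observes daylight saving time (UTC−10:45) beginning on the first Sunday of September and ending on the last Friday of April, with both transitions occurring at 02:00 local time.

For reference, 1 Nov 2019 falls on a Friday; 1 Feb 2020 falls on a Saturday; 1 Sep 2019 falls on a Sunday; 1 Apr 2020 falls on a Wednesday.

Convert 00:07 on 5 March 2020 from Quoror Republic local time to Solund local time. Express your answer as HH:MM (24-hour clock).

12:22

1 November 2019 is a Friday, so the first Saturday is November 2 and the fourth is November 23.
1 February 2020 is a Saturday, so Fridays fall on 7, 14, 21, 28; the last is February 28.
5 March 2020 does not fall between 23 November 2019 and 28 February 2020, so daylight saving is not in effect and Quoror Republic is at UTC+01:00.
00:07 Quoror Republic − 1h = 23:07 UTC (rolling into the previous day, 4 March 2020).
1 September 2019 is a Sunday, so the first Sunday is September 1.
1 April 2020 is a Wednesday, so Fridays fall on 3, 10, 17, 24; the last is April 24.
At the standard offset (UTC−11:45), 23:07 UTC − 11h45m = 11:22 Solund standard time.
The standard-time date in Solund, 4 March 2020, falls between 1 September 2019 and 24 April 2020, so daylight saving is in effect and Solund is at UTC−10:45.
23:07 UTC − 10h45m = 12:22 Solund.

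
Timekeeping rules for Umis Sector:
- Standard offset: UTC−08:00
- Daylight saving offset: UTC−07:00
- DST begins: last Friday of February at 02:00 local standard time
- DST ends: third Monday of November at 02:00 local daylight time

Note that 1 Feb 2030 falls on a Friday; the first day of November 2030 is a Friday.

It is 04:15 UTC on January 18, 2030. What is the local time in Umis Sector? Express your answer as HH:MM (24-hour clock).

20:15

1 February 2030 is a Friday, so Fridays fall on 1, 8, 15, 22; the last is February 22.
1 November 2030 is a Friday, so the first Monday is November 4 and the third is November 18.
At the standard offset (UTC−08:00), 04:15 UTC − 8h = 20:15 Umis Sector standard time (rolling into the previous day, 17 January 2030).
Daylight saving runs 22 February – 18 November; the standard-time date in Umis Sector, January 17, 2030, is outside that window, so Umis Sector is on standard time at UTC−08:00.
04:15 UTC − 8h = 20:15 local (rolling into the previous day, 17 January 2030).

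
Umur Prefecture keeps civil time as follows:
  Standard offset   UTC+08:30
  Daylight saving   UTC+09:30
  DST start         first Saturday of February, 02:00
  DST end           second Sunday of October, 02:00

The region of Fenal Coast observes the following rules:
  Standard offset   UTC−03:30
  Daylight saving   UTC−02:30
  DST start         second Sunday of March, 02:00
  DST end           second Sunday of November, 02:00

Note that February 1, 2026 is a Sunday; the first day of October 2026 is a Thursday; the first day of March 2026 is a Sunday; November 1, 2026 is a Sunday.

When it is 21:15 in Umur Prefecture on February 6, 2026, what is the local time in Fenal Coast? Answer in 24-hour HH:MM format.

09:15

1 February 2026 is a Sunday, so the first Saturday is February 7.
1 October 2026 is a Thursday, so the first Sunday is October 4 and the second is October 11.
February 6, 2026 is outside the daylight-saving period (7 February – 11 October), so Umur Prefecture is on standard time, UTC+08:30.
21:15 Umur Prefecture − 8h30m = 12:45 UTC.
1 March 2026 is a Sunday, so the first Sunday is March 1 and the second is March 8.
1 November 2026 is a Sunday, so the first Sunday is November 1 and the second is November 8.
At the standard offset (UTC−03:30), 12:45 UTC − 3h30m = 09:15 Fenal Coast standard time.
Daylight saving runs 8 March – 8 November; the standard-time date in Fenal Coast, February 6, 2026, is outside that window, so Fenal Coast is on standard time at UTC−03:30.
12:45 UTC − 3h30m = 09:15 Fenal Coast.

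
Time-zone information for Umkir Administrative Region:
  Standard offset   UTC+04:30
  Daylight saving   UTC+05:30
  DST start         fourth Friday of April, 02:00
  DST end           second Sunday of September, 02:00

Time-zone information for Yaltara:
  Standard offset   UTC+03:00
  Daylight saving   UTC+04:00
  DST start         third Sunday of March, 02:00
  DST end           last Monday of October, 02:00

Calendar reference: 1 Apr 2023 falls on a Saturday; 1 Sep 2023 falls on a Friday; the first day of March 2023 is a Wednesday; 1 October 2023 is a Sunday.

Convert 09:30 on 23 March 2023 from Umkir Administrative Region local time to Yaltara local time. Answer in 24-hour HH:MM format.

09:00

1 April 2023 is a Saturday, so the first Friday is April 7 and the fourth is April 28.
1 September 2023 is a Friday, so the first Sunday is September 3 and the second is September 10.
23 March 2023 is outside the daylight-saving period (28 April – 10 September), so Umkir Administrative Region is on standard time, UTC+04:30.
09:30 Umkir Administrative Region − 4h30m = 05:00 UTC.
1 March 2023 is a Wednesday, so the first Sunday is March 5 and the third is March 19.
1 October 2023 is a Sunday, so Mondays fall on 2, 9, 16, 23, 30; the last is October 30.
At the standard offset (UTC+03:00), 05:00 UTC + 3h = 08:00 Yaltara standard time.
The standard-time date in Yaltara, 23 March 2023, falls between 19 March and 30 October, so daylight saving is in effect and Yaltara is at UTC+04:00.
05:00 UTC + 4h = 09:00 Yaltara.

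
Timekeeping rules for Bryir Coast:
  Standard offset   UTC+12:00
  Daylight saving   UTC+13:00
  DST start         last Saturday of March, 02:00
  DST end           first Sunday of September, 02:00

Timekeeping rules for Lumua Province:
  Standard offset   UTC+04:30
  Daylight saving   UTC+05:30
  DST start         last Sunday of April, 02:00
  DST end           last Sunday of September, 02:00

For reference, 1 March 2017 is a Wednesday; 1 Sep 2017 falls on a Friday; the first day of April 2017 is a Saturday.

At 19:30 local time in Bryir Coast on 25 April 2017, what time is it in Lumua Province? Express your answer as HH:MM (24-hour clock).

11:00

1 March 2017 is a Wednesday, so Saturdays fall on 4, 11, 18, 25; the last is March 25.
1 September 2017 is a Friday, so the first Sunday is September 3.
25 April 2017 lies within the daylight-saving period (25 March – 3 September), so Bryir Coast is on daylight time, UTC+13:00.
19:30 Bryir Coast − 13h = 06:30 UTC.
1 April 2017 is a Saturday, so Sundays fall on 2, 9, 16, 23, 30; the last is April 30.
1 September 2017 is a Friday, so Sundays fall on 3, 10, 17, 24; the last is September 24.
At the standard offset (UTC+04:30), 06:30 UTC + 4h30m = 11:00 Lumua Province standard time.
Daylight saving runs 30 April – 24 September; the standard-time date in Lumua Province, 25 April 2017, is outside that window, so Lumua Province is on standard time at UTC+04:30.
06:30 UTC + 4h30m = 11:00 Lumua Province.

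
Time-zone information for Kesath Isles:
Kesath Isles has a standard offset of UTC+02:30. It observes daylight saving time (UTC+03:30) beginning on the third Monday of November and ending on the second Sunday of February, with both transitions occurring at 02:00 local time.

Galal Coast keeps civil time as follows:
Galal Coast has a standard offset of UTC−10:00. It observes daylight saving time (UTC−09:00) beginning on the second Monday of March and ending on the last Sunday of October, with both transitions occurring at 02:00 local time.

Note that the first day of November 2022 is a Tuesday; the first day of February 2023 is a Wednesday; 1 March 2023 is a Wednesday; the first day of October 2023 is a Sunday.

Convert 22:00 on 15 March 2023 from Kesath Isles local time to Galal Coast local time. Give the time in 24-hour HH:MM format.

10:30

1 November 2022 is a Tuesday, so the first Monday is November 7 and the third is November 21.
1 February 2023 is a Wednesday, so the first Sunday is February 5 and the second is February 12.
Daylight saving runs 21 November 2022 – 12 February 2023; 15 March 2023 is outside that window, so Kesath Isles is on standard time at UTC+02:30.
22:00 Kesath Isles − 2h30m = 19:30 UTC.
1 March 2023 is a Wednesday, so the first Monday is March 6 and the second is March 13.
1 October 2023 is a Sunday, so Sundays fall on 1, 8, 15, 22, 29; the last is October 29.
At the standard offset (UTC−10:00), 19:30 UTC − 10h = 09:30 Galal Coast standard time.
The standard-time date in Galal Coast, 15 March 2023, lies within the daylight-saving period (13 March – 29 October), so Galal Coast is on daylight time, UTC−09:00.
19:30 UTC − 9h = 10:30 Galal Coast.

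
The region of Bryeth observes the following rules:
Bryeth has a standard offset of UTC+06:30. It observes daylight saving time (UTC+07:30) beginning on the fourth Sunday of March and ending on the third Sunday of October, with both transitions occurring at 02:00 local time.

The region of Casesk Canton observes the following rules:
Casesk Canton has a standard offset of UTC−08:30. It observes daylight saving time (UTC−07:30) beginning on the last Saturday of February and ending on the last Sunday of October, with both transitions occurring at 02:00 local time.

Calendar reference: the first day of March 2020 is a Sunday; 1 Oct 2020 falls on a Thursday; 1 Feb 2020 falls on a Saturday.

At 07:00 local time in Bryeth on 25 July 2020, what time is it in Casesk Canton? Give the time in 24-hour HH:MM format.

1 March 2020 is a Sunday, so the first Sunday is March 1 and the fourth is March 22.
1 October 2020 is a Thursday, so the first Sunday is October 4 and the third is October 18.
25 July 2020 lies within the daylight-saving period (22 March – 18 October), so Bryeth is on daylight time, UTC+07:30.
07:00 Bryeth − 7h30m = 23:30 UTC (rolling into the previous day, 24 July 2020).
1 February 2020 is a Saturday, so Saturdays fall on 1, 8, 15, 22, 29; the last is February 29.
1 October 2020 is a Thursday, so Sundays fall on 4, 11, 18, 25; the last is October 25.
At the standard offset (UTC−08:30), 23:30 UTC − 8h30m = 15:00 Casesk Canton standard time.
Daylight saving runs 29 February – 25 October; the standard-time date in Casesk Canton, 24 July 2020, is inside that window, so Casesk Canton is at UTC−07:30.
23:30 UTC − 7h30m = 16:00 Casesk Canton.

16:00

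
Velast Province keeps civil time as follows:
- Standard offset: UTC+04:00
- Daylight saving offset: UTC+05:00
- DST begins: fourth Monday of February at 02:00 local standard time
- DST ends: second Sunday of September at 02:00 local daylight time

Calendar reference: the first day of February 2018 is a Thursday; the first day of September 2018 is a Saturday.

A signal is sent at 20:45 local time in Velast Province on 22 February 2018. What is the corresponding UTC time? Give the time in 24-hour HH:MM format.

16:45

1 February 2018 is a Thursday, so the first Monday is February 5 and the fourth is February 26.
1 September 2018 is a Saturday, so the first Sunday is September 2 and the second is September 9.
Daylight saving runs 26 February – 9 September; 22 February 2018 is outside that window, so Velast Province is on standard time at UTC+04:00.
20:45 local − 4h = 16:45 UTC.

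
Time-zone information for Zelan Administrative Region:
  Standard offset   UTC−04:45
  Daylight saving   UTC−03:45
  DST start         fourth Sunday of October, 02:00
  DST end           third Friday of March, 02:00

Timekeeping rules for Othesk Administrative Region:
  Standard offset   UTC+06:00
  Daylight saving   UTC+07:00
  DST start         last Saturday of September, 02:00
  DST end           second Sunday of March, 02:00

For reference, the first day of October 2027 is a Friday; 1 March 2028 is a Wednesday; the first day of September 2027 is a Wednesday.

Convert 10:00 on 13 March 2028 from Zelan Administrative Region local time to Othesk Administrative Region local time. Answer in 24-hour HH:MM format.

1 October 2027 is a Friday, so the first Sunday is October 3 and the fourth is October 24.
1 March 2028 is a Wednesday, so the first Friday is March 3 and the third is March 17.
13 March 2028 lies within the daylight-saving period (24 October 2027 – 17 March 2028), so Zelan Administrative Region is on daylight time, UTC−03:45.
10:00 Zelan Administrative Region + 3h45m = 13:45 UTC.
1 September 2027 is a Wednesday, so Saturdays fall on 4, 11, 18, 25; the last is September 25.
1 March 2028 is a Wednesday, so the first Sunday is March 5 and the second is March 12.
At the standard offset (UTC+06:00), 13:45 UTC + 6h = 19:45 Othesk Administrative Region standard time.
The standard-time date in Othesk Administrative Region, 13 March 2028, does not fall between 25 September 2027 and 12 March 2028, so daylight saving is not in effect and Othesk Administrative Region is at UTC+06:00.
13:45 UTC + 6h = 19:45 Othesk Administrative Region.

19:45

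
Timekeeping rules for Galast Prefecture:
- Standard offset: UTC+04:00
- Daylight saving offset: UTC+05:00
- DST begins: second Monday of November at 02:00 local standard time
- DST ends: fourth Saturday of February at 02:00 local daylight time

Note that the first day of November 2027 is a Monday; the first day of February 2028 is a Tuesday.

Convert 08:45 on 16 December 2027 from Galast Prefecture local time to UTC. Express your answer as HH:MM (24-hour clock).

03:45

1 November 2027 is a Monday, so the first Monday is November 1 and the second is November 8.
1 February 2028 is a Tuesday, so the first Saturday is February 5 and the fourth is February 26.
Daylight saving runs 8 November 2027 – 26 February 2028; 16 December 2027 is inside that window, so Galast Prefecture is at UTC+05:00.
08:45 local − 5h = 03:45 UTC.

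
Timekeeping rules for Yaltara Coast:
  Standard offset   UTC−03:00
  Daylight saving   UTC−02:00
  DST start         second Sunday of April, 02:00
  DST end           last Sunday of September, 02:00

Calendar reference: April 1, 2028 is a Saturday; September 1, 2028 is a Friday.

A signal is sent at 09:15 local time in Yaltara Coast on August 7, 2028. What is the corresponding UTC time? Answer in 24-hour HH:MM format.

1 April 2028 is a Saturday, so the first Sunday is April 2 and the second is April 9.
1 September 2028 is a Friday, so Sundays fall on 3, 10, 17, 24; the last is September 24.
August 7, 2028 falls between 9 April and 24 September, so daylight saving is in effect and Yaltara Coast is at UTC−02:00.
09:15 local + 2h = 11:15 UTC.

11:15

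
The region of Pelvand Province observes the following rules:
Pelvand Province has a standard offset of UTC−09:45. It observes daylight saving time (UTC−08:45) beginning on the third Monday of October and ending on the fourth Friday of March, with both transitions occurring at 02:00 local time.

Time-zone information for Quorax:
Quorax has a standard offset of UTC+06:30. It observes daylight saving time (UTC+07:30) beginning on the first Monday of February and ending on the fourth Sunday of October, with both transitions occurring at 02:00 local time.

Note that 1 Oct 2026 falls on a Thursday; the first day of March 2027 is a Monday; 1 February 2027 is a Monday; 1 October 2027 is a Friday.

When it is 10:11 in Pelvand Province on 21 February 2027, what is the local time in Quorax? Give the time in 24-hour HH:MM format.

1 October 2026 is a Thursday, so the first Monday is October 5 and the third is October 19.
1 March 2027 is a Monday, so the first Friday is March 5 and the fourth is March 26.
Daylight saving runs 19 October 2026 – 26 March 2027; 21 February 2027 is inside that window, so Pelvand Province is at UTC−08:45.
10:11 Pelvand Province + 8h45m = 18:56 UTC.
1 February 2027 is a Monday, so the first Monday is February 1.
1 October 2027 is a Friday, so the first Sunday is October 3 and the fourth is October 24.
At the standard offset (UTC+06:30), 18:56 UTC + 6h30m = 01:26 Quorax standard time (rolling into the next day, 22 February 2027).
The standard-time date in Quorax, 22 February 2027, lies within the daylight-saving period (1 February – 24 October), so Quorax is on daylight time, UTC+07:30.
18:56 UTC + 7h30m = 02:26 Quorax (rolling into the next day, 22 February 2027).

02:26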